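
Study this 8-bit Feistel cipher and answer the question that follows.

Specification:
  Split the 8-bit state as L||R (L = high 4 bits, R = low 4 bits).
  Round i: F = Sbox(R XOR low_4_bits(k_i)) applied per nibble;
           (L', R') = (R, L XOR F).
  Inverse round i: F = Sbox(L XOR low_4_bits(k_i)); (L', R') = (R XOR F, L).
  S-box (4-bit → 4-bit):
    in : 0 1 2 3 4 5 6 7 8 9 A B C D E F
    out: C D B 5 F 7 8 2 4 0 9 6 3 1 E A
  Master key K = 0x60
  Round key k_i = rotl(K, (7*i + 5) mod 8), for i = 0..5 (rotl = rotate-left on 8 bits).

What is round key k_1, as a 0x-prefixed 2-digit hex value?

0x06

K = 0x60
k_0 = rotl(K, (7*0+5) mod 8) = rotl(K, 5) = 0x0C
k_1 = rotl(K, (7*1+5) mod 8) = rotl(K, 4) = 0x06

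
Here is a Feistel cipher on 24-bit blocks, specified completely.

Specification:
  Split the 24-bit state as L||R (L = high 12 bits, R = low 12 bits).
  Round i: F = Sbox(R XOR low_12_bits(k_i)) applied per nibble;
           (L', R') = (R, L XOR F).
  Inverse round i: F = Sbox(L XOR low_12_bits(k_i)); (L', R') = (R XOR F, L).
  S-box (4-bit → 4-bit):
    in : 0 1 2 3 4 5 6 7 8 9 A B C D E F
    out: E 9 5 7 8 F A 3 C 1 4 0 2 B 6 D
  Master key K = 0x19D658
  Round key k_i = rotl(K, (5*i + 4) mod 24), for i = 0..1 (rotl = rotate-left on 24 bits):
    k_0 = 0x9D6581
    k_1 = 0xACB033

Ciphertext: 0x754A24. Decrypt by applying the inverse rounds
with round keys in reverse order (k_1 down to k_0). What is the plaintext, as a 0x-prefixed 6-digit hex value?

0x5BE987

s_0 = ciphertext = 0x754A24
s_1 = InvRound(s_0, k_1) = 0x987754
s_2 = InvRound(s_1, k_0) = 0x5BE987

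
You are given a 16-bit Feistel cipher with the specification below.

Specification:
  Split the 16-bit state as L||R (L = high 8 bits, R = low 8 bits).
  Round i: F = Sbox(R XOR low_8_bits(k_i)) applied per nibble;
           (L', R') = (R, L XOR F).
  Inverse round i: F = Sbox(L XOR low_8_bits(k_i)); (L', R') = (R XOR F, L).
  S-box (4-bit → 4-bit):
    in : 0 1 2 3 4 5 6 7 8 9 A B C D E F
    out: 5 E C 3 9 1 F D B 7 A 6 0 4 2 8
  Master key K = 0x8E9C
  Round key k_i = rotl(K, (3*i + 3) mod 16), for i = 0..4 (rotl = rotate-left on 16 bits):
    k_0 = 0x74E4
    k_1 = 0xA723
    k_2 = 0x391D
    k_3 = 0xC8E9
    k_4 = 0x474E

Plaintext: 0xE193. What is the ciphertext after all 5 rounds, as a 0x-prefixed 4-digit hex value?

s_0 = plaintext = 0xE193
s_1 = Round(s_0, k_0) = 0x933C
s_2 = Round(s_1, k_1) = 0x3C7B
s_3 = Round(s_2, k_2) = 0x7BC3
s_4 = Round(s_3, k_3) = 0xC3B1
s_5 = Round(s_4, k_4) = 0xB14B

0xB14B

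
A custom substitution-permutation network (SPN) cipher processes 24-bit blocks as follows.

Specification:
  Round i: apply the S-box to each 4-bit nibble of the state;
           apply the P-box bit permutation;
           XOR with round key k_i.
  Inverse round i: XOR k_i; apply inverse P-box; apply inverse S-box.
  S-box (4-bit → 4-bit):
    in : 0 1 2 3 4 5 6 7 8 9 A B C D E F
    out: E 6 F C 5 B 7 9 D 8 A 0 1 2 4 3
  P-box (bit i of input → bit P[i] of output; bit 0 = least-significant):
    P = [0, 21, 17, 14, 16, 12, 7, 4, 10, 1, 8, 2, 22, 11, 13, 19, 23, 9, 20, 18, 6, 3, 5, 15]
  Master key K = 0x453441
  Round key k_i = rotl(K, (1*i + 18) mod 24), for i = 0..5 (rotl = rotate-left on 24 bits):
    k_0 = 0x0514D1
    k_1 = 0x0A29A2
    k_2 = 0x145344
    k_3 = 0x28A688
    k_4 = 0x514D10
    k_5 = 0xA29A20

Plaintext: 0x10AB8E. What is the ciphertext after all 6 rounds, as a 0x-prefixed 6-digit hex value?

s_0 = plaintext = 0x10AB8E
s_1 = Round(s_0, k_0) = 0x1A1E69
s_2 = Round(s_1, k_1) = 0x0F520A
s_3 = Round(s_2, k_2) = 0xFC8CFA
s_4 = Round(s_3, k_3) = 0xC1D2C0
s_5 = Round(s_4, k_4) = 0x620256
s_6 = Round(s_5, k_5) = 0x1DA55F

0x1DA55F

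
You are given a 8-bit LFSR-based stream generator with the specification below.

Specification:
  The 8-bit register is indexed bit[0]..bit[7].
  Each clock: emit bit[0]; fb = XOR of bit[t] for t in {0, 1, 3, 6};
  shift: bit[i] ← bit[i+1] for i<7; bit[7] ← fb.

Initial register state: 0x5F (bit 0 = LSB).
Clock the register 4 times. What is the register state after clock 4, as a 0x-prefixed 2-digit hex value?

reg_0 = 0x5F
clock 1: out=1, reg = 0x2F
clock 2: out=1, reg = 0x97
clock 3: out=1, reg = 0x4B
clock 4: out=1, reg = 0x25

0x25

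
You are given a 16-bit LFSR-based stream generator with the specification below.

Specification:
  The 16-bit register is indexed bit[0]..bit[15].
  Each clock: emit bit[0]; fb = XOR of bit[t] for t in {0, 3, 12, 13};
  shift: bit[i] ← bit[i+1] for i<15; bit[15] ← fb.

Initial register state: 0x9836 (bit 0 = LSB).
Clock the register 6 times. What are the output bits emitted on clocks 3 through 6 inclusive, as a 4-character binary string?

1011

reg_0 = 0x9836
clock 1: out=0, reg = 0xCC1B
clock 2: out=1, reg = 0x660D
clock 3: out=1, reg = 0xB306
clock 4: out=0, reg = 0x5983
clock 5: out=1, reg = 0x2CC1
clock 6: out=1, reg = 0x1660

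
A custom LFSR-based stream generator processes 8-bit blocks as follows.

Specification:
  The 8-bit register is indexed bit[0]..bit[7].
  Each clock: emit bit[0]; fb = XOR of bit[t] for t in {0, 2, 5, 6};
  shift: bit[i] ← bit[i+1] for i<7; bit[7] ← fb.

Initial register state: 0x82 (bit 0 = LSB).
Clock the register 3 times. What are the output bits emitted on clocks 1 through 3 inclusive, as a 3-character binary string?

010

reg_0 = 0x82
clock 1: out=0, reg = 0x41
clock 2: out=1, reg = 0x20
clock 3: out=0, reg = 0x90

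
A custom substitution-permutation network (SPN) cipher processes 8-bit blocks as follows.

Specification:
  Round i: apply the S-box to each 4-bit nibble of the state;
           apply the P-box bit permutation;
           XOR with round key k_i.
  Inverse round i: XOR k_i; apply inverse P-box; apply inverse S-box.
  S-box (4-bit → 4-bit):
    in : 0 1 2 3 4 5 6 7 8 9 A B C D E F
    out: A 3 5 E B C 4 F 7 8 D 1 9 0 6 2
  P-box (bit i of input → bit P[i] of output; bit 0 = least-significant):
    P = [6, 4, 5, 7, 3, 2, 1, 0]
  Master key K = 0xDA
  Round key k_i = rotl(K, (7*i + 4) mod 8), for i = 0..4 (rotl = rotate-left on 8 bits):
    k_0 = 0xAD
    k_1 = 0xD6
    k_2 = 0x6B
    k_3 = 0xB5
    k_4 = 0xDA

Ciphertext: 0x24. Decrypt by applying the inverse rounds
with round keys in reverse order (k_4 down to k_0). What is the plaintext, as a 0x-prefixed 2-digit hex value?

s_0 = ciphertext = 0x24
s_1 = InvRound(s_0, k_4) = 0x87
s_2 = InvRound(s_1, k_3) = 0x6E
s_3 = InvRound(s_2, k_2) = 0x0D
s_4 = InvRound(s_3, k_1) = 0xA4
s_5 = InvRound(s_4, k_0) = 0xCD

0xCD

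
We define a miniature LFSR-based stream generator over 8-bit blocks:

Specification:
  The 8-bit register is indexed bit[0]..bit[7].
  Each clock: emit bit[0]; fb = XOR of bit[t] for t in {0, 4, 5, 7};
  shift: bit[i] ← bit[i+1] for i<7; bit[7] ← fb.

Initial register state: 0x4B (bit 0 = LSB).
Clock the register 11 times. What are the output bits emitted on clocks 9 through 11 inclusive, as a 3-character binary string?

110

reg_0 = 0x4B
clock 1: out=1, reg = 0xA5
clock 2: out=1, reg = 0xD2
clock 3: out=0, reg = 0x69
clock 4: out=1, reg = 0x34
clock 5: out=0, reg = 0x1A
clock 6: out=0, reg = 0x8D
clock 7: out=1, reg = 0x46
clock 8: out=0, reg = 0x23
clock 9: out=1, reg = 0x11
clock 10: out=1, reg = 0x08
clock 11: out=0, reg = 0x04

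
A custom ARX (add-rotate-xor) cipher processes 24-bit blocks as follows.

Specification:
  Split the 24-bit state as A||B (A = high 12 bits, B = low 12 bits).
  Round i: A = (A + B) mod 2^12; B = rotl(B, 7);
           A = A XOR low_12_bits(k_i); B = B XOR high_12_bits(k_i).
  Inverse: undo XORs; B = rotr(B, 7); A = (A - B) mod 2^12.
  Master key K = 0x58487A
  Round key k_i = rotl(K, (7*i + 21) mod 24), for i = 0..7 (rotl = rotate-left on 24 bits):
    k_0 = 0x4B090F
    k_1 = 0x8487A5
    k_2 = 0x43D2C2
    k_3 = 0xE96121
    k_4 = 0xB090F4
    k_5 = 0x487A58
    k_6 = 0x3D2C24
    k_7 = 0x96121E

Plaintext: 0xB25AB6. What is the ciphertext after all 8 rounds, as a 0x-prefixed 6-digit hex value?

s_0 = plaintext = 0xB25AB6
s_1 = Round(s_0, k_0) = 0xCD4FE5
s_2 = Round(s_1, k_1) = 0xB1CAB7
s_3 = Round(s_2, k_2) = 0x711FE8
s_4 = Round(s_3, k_3) = 0x7D8AE9
s_5 = Round(s_4, k_4) = 0x235FDE
s_6 = Round(s_5, k_5) = 0x84BBF9
s_7 = Round(s_6, k_6) = 0x860F0D
s_8 = Round(s_7, k_7) = 0x573F99

0x573F99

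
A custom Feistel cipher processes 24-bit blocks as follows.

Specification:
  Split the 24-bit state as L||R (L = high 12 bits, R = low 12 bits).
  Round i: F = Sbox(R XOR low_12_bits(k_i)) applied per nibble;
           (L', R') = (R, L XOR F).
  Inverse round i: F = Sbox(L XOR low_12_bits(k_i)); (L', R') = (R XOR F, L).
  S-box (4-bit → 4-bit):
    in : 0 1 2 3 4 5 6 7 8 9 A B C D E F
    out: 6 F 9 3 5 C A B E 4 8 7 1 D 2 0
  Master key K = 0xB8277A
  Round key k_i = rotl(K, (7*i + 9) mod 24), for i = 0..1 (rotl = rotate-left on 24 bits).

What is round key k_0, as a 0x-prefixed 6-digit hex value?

0x4EF570

K = 0xB8277A
k_0 = rotl(K, (7*0+9) mod 24) = rotl(K, 9) = 0x4EF570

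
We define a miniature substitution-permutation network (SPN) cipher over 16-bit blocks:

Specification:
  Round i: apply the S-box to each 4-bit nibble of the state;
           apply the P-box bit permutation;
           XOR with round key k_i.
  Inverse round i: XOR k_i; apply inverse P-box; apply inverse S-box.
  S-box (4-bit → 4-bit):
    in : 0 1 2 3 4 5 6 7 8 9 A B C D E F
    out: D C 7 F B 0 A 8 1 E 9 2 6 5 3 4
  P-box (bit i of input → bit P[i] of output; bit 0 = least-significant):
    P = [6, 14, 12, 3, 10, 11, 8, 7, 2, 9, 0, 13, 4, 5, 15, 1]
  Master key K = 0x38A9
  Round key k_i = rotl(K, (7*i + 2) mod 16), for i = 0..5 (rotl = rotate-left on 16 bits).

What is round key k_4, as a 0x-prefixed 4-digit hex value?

0x4E2A

K = 0x38A9
k_0 = rotl(K, (7*0+2) mod 16) = rotl(K, 2) = 0xE2A4
k_1 = rotl(K, (7*1+2) mod 16) = rotl(K, 9) = 0x5271
k_2 = rotl(K, (7*2+2) mod 16) = rotl(K, 0) = 0x38A9
k_3 = rotl(K, (7*3+2) mod 16) = rotl(K, 7) = 0x549C
k_4 = rotl(K, (7*4+2) mod 16) = rotl(K, 14) = 0x4E2A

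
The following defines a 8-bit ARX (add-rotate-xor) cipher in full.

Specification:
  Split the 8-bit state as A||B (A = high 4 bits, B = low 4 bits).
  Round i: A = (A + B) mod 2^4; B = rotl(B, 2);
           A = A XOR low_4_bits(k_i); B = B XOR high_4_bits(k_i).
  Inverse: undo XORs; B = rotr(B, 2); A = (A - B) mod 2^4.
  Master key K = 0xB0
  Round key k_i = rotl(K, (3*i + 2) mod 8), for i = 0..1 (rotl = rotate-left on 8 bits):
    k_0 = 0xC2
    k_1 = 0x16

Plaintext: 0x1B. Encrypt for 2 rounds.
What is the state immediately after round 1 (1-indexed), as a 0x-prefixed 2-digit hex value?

s_0 = plaintext = 0x1B
s_1 = Round(s_0, k_0) = 0xE2
s_2 = Round(s_1, k_1) = 0x69

0xE2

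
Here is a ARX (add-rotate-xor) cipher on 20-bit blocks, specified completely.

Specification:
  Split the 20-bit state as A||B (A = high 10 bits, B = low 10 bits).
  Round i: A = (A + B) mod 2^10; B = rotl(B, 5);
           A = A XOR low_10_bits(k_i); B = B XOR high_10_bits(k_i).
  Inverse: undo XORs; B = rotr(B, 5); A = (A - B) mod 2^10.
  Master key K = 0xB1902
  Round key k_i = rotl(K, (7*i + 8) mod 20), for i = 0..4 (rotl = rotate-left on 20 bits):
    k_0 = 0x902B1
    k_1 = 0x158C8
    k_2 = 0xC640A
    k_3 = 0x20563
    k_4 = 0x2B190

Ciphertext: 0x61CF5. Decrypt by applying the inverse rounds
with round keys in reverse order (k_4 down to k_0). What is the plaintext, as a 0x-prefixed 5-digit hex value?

s_0 = ciphertext = 0x61CF5
s_1 = InvRound(s_0, k_4) = 0x3D722
s_2 = InvRound(s_1, k_3) = 0x4647D
s_3 = InvRound(s_2, k_2) = 0x1E09B
s_4 = InvRound(s_3, k_1) = 0xC29A6
s_5 = InvRound(s_4, k_0) = 0x370DF

0x370DF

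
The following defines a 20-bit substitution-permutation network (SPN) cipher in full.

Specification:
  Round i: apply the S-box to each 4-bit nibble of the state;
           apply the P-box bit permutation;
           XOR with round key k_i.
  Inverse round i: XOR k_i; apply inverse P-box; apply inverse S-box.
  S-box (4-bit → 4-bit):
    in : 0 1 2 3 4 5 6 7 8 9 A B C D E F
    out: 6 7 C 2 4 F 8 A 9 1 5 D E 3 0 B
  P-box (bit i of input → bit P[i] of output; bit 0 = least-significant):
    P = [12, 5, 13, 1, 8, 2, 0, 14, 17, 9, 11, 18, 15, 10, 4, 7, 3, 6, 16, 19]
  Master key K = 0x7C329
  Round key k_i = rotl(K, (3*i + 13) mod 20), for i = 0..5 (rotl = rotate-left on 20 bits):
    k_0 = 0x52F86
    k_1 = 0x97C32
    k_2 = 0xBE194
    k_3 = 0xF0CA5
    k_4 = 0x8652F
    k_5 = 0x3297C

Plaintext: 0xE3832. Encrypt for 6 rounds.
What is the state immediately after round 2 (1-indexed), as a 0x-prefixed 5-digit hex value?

s_0 = plaintext = 0xE3832
s_1 = Round(s_0, k_0) = 0x30B80
s_2 = Round(s_1, k_1) = 0xF1142
s_3 = Round(s_2, k_2) = 0x14FCF
s_4 = Round(s_3, k_3) = 0x85EDA
s_5 = Round(s_4, k_4) = 0x0D0B3
s_6 = Round(s_5, k_5) = 0x2E61D

0xF1142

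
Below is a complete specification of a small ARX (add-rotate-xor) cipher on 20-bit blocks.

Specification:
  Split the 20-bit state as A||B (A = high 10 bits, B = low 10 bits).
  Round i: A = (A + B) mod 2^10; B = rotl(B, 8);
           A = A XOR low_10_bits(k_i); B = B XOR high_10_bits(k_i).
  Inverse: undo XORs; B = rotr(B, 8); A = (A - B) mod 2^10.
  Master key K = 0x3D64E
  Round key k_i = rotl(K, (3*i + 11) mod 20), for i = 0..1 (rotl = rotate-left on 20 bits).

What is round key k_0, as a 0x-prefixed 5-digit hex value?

0x271EB

K = 0x3D64E
k_0 = rotl(K, (3*0+11) mod 20) = rotl(K, 11) = 0x271EB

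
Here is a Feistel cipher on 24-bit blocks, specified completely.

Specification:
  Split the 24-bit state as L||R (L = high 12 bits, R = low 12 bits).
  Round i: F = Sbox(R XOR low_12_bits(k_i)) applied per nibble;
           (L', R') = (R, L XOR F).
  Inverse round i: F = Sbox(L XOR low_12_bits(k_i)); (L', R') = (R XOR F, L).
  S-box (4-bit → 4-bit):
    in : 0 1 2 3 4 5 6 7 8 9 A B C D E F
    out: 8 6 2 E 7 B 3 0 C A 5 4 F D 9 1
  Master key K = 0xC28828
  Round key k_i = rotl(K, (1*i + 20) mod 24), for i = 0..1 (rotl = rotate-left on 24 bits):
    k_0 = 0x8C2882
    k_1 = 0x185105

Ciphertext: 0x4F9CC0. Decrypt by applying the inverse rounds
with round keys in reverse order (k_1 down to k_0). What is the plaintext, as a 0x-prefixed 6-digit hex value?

s_0 = ciphertext = 0x4F9CC0
s_1 = InvRound(s_0, k_1) = 0x7DF4F9
s_2 = InvRound(s_1, k_0) = 0x5447DF

0x5447DF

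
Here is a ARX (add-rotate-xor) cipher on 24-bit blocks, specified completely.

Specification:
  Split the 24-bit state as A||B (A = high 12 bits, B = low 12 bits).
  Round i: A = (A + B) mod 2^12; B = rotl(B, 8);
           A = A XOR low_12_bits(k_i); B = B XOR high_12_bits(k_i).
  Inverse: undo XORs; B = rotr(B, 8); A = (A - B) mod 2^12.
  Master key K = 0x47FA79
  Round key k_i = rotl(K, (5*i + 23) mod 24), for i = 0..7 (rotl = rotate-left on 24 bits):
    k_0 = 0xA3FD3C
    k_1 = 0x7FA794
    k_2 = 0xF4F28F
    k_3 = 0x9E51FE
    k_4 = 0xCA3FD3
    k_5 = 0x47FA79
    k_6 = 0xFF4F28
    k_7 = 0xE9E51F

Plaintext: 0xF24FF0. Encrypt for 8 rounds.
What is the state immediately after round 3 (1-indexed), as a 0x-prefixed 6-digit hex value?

s_0 = plaintext = 0xF24FF0
s_1 = Round(s_0, k_0) = 0x228AC0
s_2 = Round(s_1, k_1) = 0xB7C756
s_3 = Round(s_2, k_2) = 0x05D93A
s_4 = Round(s_3, k_3) = 0x869376
s_5 = Round(s_4, k_4) = 0x40CA94
s_6 = Round(s_5, k_5) = 0x4D90D6
s_7 = Round(s_6, k_6) = 0xA879F9
s_8 = Round(s_7, k_7) = 0x19F701

0x05D93A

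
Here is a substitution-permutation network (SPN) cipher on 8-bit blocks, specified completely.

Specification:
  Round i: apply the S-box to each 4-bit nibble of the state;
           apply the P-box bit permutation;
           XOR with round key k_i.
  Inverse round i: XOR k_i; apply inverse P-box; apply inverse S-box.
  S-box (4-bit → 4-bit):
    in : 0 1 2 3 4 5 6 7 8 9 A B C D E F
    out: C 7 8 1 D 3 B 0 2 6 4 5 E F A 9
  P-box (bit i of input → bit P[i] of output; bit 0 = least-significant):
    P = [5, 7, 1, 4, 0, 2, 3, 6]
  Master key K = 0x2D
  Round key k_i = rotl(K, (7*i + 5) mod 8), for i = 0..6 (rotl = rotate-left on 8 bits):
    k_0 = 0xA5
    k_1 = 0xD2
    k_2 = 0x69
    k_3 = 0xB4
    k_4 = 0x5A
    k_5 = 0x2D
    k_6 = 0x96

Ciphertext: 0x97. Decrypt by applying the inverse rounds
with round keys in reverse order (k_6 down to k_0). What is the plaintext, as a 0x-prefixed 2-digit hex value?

0x14

s_0 = ciphertext = 0x97
s_1 = InvRound(s_0, k_6) = 0x37
s_2 = InvRound(s_1, k_5) = 0xA0
s_3 = InvRound(s_2, k_4) = 0x0D
s_4 = InvRound(s_3, k_3) = 0xB6
s_5 = InvRound(s_4, k_2) = 0xDC
s_6 = InvRound(s_5, k_1) = 0x9A
s_7 = InvRound(s_6, k_0) = 0x14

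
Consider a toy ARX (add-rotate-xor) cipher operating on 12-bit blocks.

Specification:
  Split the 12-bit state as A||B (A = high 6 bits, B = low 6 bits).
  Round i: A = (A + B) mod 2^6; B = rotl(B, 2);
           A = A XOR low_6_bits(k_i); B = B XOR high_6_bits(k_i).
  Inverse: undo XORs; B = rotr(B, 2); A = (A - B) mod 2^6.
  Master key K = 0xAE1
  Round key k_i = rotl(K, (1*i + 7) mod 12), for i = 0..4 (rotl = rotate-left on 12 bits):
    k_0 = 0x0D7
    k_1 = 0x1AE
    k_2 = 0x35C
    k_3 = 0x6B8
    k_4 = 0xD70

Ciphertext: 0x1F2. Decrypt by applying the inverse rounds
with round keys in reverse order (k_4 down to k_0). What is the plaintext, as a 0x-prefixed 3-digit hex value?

s_0 = ciphertext = 0x1F2
s_1 = InvRound(s_0, k_4) = 0x1B1
s_2 = InvRound(s_1, k_3) = 0x13A
s_3 = InvRound(s_2, k_2) = 0x6FD
s_4 = InvRound(s_3, k_1) = 0xDFE
s_5 = InvRound(s_4, k_0) = 0x05F

0x05F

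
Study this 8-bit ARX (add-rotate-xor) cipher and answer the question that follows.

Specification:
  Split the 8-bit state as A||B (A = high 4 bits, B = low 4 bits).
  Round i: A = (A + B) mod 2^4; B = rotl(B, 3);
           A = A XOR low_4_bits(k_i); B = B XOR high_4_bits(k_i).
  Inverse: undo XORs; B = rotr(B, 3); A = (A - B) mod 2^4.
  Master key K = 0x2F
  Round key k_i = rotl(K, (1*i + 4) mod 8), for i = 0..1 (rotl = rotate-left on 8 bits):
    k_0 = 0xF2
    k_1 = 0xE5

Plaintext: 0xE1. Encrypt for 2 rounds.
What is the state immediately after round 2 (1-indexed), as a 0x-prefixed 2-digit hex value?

0x15

s_0 = plaintext = 0xE1
s_1 = Round(s_0, k_0) = 0xD7
s_2 = Round(s_1, k_1) = 0x15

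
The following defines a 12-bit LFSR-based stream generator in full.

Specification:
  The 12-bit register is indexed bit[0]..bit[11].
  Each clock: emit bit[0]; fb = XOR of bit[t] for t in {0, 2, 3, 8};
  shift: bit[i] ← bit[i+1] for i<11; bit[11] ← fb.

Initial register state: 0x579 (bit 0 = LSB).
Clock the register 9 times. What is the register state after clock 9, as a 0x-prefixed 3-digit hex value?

reg_0 = 0x579
clock 1: out=1, reg = 0xABC
clock 2: out=0, reg = 0x55E
clock 3: out=0, reg = 0xAAF
clock 4: out=1, reg = 0xD57
clock 5: out=1, reg = 0xEAB
clock 6: out=1, reg = 0x755
clock 7: out=1, reg = 0xBAA
clock 8: out=0, reg = 0x5D5
clock 9: out=1, reg = 0xAEA

0xAEA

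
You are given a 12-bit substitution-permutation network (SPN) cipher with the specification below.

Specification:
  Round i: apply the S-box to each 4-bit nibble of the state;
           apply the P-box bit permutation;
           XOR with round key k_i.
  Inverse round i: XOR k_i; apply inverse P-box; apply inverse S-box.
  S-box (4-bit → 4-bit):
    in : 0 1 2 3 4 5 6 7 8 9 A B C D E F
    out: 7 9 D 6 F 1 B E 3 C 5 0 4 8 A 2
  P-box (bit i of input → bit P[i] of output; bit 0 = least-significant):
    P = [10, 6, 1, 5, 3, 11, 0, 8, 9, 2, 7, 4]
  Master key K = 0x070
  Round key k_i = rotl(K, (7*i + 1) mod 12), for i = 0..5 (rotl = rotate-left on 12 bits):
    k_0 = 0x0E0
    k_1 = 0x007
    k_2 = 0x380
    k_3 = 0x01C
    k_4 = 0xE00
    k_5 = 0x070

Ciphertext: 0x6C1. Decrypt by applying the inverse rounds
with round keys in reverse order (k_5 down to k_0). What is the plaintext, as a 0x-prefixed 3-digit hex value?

0x975

s_0 = ciphertext = 0x6C1
s_1 = InvRound(s_0, k_5) = 0x2C1
s_2 = InvRound(s_1, k_4) = 0xC38
s_3 = InvRound(s_2, k_3) = 0xFF1
s_4 = InvRound(s_3, k_2) = 0xD36
s_5 = InvRound(s_4, k_1) = 0xD71
s_6 = InvRound(s_5, k_0) = 0x975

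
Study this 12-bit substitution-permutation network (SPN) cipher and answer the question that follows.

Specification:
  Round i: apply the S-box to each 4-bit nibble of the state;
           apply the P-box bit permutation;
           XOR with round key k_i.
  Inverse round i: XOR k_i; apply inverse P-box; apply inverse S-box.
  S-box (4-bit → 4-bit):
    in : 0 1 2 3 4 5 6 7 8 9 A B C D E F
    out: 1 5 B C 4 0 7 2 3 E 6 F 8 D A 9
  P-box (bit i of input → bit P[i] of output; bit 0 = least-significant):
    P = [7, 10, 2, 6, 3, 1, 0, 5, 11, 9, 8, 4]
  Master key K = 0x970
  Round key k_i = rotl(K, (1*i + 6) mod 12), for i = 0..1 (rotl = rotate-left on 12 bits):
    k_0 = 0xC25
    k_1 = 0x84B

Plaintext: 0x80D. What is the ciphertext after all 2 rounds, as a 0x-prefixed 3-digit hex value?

0x72D

s_0 = plaintext = 0x80D
s_1 = Round(s_0, k_0) = 0x6E9
s_2 = Round(s_1, k_1) = 0x72D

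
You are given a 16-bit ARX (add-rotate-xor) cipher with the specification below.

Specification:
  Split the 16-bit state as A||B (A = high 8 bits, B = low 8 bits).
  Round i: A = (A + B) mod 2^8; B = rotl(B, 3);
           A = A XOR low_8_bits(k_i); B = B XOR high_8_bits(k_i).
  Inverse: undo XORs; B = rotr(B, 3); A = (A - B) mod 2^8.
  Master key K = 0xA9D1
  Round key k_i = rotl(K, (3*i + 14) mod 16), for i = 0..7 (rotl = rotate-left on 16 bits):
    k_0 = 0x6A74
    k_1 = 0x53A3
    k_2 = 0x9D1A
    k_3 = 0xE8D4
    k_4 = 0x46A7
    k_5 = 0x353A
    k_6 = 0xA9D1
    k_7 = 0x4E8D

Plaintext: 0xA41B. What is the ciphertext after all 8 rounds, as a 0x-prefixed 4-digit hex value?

0x2299

s_0 = plaintext = 0xA41B
s_1 = Round(s_0, k_0) = 0xCBB2
s_2 = Round(s_1, k_1) = 0xDEC6
s_3 = Round(s_2, k_2) = 0xBEAB
s_4 = Round(s_3, k_3) = 0xBDB5
s_5 = Round(s_4, k_4) = 0xD5EB
s_6 = Round(s_5, k_5) = 0xFA6A
s_7 = Round(s_6, k_6) = 0xB5FA
s_8 = Round(s_7, k_7) = 0x2299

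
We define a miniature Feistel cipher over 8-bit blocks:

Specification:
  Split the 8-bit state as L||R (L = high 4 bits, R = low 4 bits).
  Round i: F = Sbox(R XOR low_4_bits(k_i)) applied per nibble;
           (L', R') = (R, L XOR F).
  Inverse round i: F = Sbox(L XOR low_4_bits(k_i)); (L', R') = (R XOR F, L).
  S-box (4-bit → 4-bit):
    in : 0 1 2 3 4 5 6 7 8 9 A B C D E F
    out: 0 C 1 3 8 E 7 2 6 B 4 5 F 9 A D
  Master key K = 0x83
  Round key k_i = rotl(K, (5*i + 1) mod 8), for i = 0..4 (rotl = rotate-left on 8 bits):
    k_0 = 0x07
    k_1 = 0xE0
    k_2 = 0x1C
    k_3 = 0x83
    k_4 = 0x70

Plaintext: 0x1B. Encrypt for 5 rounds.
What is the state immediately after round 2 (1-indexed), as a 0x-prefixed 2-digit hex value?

s_0 = plaintext = 0x1B
s_1 = Round(s_0, k_0) = 0xBE
s_2 = Round(s_1, k_1) = 0xE1
s_3 = Round(s_2, k_2) = 0x17
s_4 = Round(s_3, k_3) = 0x79
s_5 = Round(s_4, k_4) = 0x9C

0xE1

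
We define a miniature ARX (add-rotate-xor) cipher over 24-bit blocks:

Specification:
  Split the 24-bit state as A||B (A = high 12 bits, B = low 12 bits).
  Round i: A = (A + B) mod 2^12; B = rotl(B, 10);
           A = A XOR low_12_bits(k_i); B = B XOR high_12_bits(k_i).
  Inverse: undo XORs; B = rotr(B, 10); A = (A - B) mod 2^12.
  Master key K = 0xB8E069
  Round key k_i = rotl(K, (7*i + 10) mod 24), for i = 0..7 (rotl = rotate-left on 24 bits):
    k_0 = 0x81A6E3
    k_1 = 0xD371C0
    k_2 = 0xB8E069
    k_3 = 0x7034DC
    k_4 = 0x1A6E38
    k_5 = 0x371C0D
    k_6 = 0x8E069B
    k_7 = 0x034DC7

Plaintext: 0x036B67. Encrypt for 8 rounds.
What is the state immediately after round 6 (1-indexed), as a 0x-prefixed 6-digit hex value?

s_0 = plaintext = 0x036B67
s_1 = Round(s_0, k_0) = 0xD7E6C3
s_2 = Round(s_1, k_1) = 0x581087
s_3 = Round(s_2, k_2) = 0x6617AF
s_4 = Round(s_3, k_3) = 0xACCAE8
s_5 = Round(s_4, k_4) = 0xB8C31C
s_6 = Round(s_5, k_5) = 0x2A53B6
s_7 = Round(s_6, k_6) = 0x0C000D
s_8 = Round(s_7, k_7) = 0xD0A437

0x2A53B6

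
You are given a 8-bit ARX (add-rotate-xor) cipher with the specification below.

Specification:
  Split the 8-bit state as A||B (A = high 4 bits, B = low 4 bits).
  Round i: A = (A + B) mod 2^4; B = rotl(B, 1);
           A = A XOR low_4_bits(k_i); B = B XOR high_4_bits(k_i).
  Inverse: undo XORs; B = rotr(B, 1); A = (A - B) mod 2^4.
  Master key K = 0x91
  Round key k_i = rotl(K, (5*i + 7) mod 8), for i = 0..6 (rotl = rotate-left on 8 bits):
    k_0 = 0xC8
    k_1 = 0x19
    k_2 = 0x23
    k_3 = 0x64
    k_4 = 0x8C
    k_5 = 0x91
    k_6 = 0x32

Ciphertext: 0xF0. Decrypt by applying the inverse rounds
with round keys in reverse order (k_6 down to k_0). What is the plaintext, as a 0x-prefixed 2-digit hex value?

0x34

s_0 = ciphertext = 0xF0
s_1 = InvRound(s_0, k_6) = 0x49
s_2 = InvRound(s_1, k_5) = 0x50
s_3 = InvRound(s_2, k_4) = 0x54
s_4 = InvRound(s_3, k_3) = 0x01
s_5 = InvRound(s_4, k_2) = 0xA9
s_6 = InvRound(s_5, k_1) = 0xF4
s_7 = InvRound(s_6, k_0) = 0x34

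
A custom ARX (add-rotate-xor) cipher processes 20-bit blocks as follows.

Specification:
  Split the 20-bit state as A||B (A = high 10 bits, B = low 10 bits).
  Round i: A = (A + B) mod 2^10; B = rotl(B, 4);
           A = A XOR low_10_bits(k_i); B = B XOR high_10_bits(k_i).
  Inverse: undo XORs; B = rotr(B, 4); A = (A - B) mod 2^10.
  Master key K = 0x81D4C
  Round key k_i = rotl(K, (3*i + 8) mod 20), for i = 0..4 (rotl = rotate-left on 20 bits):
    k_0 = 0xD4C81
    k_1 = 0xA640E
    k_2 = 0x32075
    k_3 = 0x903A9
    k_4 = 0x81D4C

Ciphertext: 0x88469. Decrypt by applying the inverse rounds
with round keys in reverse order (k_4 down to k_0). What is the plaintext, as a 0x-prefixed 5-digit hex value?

s_0 = ciphertext = 0x88469
s_1 = InvRound(s_0, k_4) = 0xF1FA6
s_2 = InvRound(s_1, k_3) = 0xB419E
s_3 = InvRound(s_2, k_2) = 0x44195
s_4 = InvRound(s_3, k_1) = 0x7BB30
s_5 = InvRound(s_4, k_0) = 0x2A4C6

0x2A4C6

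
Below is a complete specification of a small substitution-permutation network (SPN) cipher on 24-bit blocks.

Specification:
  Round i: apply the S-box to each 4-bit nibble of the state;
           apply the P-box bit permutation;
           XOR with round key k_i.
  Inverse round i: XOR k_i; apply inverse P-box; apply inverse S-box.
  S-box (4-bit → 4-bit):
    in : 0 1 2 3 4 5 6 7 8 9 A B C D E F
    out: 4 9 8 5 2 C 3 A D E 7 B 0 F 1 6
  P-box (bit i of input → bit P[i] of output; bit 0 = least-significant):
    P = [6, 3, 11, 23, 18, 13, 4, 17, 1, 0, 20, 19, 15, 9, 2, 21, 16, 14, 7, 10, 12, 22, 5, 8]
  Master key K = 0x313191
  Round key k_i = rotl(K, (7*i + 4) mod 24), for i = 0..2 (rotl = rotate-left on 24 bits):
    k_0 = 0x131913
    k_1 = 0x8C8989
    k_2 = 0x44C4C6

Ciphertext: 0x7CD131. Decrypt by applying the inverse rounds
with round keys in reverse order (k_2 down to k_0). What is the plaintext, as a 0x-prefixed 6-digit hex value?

0x409DDB

s_0 = ciphertext = 0x7CD131
s_1 = InvRound(s_0, k_2) = 0x855D0E
s_2 = InvRound(s_1, k_1) = 0xED3BCC
s_3 = InvRound(s_2, k_0) = 0x409DDB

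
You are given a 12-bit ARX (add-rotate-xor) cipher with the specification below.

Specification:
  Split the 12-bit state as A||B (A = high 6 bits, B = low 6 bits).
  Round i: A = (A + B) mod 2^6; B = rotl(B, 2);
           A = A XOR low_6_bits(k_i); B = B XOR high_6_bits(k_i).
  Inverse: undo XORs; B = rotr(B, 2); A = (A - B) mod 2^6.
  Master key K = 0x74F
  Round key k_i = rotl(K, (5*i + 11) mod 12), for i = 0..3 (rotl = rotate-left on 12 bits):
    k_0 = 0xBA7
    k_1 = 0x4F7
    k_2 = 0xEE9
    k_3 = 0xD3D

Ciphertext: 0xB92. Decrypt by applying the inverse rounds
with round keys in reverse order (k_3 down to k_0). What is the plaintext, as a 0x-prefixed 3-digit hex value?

s_0 = ciphertext = 0xB92
s_1 = InvRound(s_0, k_3) = 0xAA9
s_2 = InvRound(s_1, k_2) = 0x7E4
s_3 = InvRound(s_2, k_1) = 0xAFD
s_4 = InvRound(s_3, k_0) = 0x634

0x634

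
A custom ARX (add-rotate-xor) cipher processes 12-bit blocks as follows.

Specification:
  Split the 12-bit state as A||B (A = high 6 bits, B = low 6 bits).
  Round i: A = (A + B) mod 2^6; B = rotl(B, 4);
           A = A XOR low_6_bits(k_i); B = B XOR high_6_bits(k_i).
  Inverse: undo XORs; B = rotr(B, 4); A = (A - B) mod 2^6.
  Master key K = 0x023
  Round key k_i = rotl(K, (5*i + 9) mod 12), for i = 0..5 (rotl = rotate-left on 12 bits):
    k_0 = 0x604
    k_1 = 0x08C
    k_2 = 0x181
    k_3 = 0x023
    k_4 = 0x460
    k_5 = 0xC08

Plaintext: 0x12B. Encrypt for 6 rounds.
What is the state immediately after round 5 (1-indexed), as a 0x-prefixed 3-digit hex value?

s_0 = plaintext = 0x12B
s_1 = Round(s_0, k_0) = 0xAE2
s_2 = Round(s_1, k_1) = 0x06A
s_3 = Round(s_2, k_2) = 0xAAC
s_4 = Round(s_3, k_3) = 0xD4B
s_5 = Round(s_4, k_4) = 0x823
s_6 = Round(s_5, k_5) = 0x2C8

0x823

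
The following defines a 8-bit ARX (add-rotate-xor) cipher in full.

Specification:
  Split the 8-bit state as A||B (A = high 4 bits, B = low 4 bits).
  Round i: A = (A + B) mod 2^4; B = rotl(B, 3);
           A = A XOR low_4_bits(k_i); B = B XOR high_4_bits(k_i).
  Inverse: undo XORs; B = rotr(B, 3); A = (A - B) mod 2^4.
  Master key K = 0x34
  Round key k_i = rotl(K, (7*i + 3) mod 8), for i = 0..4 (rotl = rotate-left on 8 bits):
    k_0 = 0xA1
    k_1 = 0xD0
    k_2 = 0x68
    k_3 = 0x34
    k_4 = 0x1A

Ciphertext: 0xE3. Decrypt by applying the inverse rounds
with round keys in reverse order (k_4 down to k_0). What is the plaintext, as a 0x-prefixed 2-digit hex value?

0xF6

s_0 = ciphertext = 0xE3
s_1 = InvRound(s_0, k_4) = 0x04
s_2 = InvRound(s_1, k_3) = 0x6E
s_3 = InvRound(s_2, k_2) = 0xD1
s_4 = InvRound(s_3, k_1) = 0x49
s_5 = InvRound(s_4, k_0) = 0xF6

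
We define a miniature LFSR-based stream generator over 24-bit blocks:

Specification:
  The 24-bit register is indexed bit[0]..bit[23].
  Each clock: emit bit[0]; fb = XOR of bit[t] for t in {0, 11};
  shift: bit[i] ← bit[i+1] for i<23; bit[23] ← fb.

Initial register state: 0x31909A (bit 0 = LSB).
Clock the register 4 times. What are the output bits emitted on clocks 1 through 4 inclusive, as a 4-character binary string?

0101

reg_0 = 0x31909A
clock 1: out=0, reg = 0x18C84D
clock 2: out=1, reg = 0x0C6426
clock 3: out=0, reg = 0x063213
clock 4: out=1, reg = 0x831909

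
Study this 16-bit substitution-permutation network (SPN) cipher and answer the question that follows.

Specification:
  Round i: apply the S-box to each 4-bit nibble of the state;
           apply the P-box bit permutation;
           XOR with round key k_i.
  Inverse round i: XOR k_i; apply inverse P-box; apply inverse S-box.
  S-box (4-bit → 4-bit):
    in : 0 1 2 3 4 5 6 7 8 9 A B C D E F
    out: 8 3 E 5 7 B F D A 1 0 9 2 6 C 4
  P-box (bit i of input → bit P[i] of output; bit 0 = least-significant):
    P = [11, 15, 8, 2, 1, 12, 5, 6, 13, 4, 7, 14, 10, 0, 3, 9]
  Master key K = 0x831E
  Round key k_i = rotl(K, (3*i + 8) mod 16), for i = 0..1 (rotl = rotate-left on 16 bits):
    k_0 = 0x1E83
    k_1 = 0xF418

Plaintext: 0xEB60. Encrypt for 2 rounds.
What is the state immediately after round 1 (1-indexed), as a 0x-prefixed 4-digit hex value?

s_0 = plaintext = 0xEB60
s_1 = Round(s_0, k_0) = 0x6CED
s_2 = Round(s_1, k_1) = 0x7361

0x6CED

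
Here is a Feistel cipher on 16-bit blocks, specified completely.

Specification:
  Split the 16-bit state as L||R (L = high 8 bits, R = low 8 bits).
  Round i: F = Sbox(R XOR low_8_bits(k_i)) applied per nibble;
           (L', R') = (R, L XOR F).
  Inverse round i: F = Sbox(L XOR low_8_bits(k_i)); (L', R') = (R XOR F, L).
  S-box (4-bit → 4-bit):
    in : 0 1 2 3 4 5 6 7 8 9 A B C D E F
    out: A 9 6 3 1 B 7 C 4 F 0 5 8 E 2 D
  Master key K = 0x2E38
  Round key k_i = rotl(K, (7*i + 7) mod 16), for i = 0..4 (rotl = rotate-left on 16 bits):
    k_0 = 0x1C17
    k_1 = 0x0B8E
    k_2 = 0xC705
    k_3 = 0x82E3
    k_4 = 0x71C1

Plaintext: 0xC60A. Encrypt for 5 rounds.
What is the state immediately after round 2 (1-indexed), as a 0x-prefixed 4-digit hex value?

s_0 = plaintext = 0xC60A
s_1 = Round(s_0, k_0) = 0x0A58
s_2 = Round(s_1, k_1) = 0x58ED
s_3 = Round(s_2, k_2) = 0xED7C
s_4 = Round(s_3, k_3) = 0x7C10
s_5 = Round(s_4, k_4) = 0x1095

0x58ED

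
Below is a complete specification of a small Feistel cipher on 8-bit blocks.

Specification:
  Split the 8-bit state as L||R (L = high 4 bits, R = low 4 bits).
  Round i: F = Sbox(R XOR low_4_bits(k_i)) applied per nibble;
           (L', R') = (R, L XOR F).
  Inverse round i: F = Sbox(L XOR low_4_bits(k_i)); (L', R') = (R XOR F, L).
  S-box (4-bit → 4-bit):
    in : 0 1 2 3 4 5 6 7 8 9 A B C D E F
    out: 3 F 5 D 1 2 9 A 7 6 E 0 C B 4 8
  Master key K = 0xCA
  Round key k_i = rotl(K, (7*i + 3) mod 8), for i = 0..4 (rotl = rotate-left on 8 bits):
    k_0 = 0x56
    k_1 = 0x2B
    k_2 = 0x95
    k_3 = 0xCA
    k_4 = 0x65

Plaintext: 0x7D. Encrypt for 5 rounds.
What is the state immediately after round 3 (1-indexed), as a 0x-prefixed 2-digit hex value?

0x16

s_0 = plaintext = 0x7D
s_1 = Round(s_0, k_0) = 0xD7
s_2 = Round(s_1, k_1) = 0x71
s_3 = Round(s_2, k_2) = 0x16
s_4 = Round(s_3, k_3) = 0x6D
s_5 = Round(s_4, k_4) = 0xD1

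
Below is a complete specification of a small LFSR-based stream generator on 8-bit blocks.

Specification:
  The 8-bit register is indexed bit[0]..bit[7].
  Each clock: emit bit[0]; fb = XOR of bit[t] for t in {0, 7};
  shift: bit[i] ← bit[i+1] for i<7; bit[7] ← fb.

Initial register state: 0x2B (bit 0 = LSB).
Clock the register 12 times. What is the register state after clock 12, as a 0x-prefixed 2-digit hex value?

reg_0 = 0x2B
clock 1: out=1, reg = 0x95
clock 2: out=1, reg = 0x4A
clock 3: out=0, reg = 0x25
clock 4: out=1, reg = 0x92
clock 5: out=0, reg = 0xC9
clock 6: out=1, reg = 0x64
clock 7: out=0, reg = 0x32
clock 8: out=0, reg = 0x19
clock 9: out=1, reg = 0x8C
clock 10: out=0, reg = 0xC6
clock 11: out=0, reg = 0xE3
clock 12: out=1, reg = 0x71

0x71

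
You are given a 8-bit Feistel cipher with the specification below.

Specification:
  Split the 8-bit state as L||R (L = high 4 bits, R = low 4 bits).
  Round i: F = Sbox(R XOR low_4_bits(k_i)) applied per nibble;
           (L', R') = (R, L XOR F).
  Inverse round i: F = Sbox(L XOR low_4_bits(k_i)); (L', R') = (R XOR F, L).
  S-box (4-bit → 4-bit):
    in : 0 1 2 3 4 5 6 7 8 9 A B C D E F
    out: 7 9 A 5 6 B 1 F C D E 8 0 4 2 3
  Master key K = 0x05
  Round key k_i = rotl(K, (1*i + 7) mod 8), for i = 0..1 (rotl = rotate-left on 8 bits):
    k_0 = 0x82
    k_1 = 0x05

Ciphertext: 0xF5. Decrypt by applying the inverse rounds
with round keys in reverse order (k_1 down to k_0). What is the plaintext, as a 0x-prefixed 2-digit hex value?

0x2B

s_0 = ciphertext = 0xF5
s_1 = InvRound(s_0, k_1) = 0xBF
s_2 = InvRound(s_1, k_0) = 0x2B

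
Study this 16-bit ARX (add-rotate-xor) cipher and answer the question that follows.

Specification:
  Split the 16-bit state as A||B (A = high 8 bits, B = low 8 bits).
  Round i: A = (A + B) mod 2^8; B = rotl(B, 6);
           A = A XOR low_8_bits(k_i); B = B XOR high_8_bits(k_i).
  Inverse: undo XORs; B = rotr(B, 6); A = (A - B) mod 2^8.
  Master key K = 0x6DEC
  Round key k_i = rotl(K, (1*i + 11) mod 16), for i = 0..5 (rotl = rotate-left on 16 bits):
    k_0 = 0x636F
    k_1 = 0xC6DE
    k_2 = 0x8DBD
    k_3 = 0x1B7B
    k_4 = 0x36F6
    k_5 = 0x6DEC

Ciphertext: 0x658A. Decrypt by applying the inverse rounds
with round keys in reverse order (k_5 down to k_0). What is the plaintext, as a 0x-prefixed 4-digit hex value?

0x993F

s_0 = ciphertext = 0x658A
s_1 = InvRound(s_0, k_5) = 0xEA9F
s_2 = InvRound(s_1, k_4) = 0x76A6
s_3 = InvRound(s_2, k_3) = 0x17F6
s_4 = InvRound(s_3, k_2) = 0xBDED
s_5 = InvRound(s_4, k_1) = 0xB7AC
s_6 = InvRound(s_5, k_0) = 0x993F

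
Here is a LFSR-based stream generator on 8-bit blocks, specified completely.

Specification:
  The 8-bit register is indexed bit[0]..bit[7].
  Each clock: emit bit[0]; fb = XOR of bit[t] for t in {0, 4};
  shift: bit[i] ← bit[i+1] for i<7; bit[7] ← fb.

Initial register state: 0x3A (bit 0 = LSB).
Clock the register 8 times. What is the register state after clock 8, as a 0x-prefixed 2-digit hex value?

reg_0 = 0x3A
clock 1: out=0, reg = 0x9D
clock 2: out=1, reg = 0x4E
clock 3: out=0, reg = 0x27
clock 4: out=1, reg = 0x93
clock 5: out=1, reg = 0x49
clock 6: out=1, reg = 0xA4
clock 7: out=0, reg = 0x52
clock 8: out=0, reg = 0xA9

0xA9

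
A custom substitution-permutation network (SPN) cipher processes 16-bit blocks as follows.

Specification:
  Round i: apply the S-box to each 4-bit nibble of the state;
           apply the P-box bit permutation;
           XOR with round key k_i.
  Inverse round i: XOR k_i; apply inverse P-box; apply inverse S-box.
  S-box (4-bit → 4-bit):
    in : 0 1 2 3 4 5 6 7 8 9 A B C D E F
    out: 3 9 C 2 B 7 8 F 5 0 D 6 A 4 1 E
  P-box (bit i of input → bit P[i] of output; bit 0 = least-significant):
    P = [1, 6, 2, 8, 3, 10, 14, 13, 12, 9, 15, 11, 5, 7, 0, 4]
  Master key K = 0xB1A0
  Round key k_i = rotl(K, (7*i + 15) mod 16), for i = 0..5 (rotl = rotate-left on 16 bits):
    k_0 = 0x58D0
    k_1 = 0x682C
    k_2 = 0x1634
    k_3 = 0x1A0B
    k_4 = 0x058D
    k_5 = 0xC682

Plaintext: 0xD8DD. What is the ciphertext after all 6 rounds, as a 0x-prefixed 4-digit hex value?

0x772C

s_0 = plaintext = 0xD8DD
s_1 = Round(s_0, k_0) = 0x88D5
s_2 = Round(s_1, k_1) = 0xB84B
s_3 = Round(s_2, k_2) = 0xA2F9
s_4 = Round(s_3, k_3) = 0xF63A
s_5 = Round(s_4, k_4) = 0x081A
s_6 = Round(s_5, k_5) = 0x772C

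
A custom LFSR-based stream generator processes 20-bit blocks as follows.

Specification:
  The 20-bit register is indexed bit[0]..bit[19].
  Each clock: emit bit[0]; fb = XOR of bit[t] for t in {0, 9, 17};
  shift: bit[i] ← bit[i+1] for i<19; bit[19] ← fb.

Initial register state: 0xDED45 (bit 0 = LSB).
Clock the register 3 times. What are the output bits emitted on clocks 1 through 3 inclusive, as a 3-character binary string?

101

reg_0 = 0xDED45
clock 1: out=1, reg = 0xEF6A2
clock 2: out=0, reg = 0x77B51
clock 3: out=1, reg = 0xBBDA8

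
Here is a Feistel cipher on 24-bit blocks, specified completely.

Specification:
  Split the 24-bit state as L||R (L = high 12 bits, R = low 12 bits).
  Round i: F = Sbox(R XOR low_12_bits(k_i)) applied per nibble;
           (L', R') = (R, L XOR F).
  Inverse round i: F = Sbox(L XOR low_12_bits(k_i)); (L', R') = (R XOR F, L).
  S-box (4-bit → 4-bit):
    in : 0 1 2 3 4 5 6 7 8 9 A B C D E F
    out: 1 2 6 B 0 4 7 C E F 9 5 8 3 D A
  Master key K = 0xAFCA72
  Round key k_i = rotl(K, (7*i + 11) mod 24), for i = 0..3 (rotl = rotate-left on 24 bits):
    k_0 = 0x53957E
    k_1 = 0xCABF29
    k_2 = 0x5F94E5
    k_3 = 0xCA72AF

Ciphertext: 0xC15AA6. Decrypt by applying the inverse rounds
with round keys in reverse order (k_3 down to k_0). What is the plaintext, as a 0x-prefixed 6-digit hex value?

0xFA89DB

s_0 = ciphertext = 0xC15AA6
s_1 = InvRound(s_0, k_3) = 0x7FFC15
s_2 = InvRound(s_1, k_2) = 0x73C7FF
s_3 = InvRound(s_2, k_1) = 0x9DB73C
s_4 = InvRound(s_3, k_0) = 0xFA89DB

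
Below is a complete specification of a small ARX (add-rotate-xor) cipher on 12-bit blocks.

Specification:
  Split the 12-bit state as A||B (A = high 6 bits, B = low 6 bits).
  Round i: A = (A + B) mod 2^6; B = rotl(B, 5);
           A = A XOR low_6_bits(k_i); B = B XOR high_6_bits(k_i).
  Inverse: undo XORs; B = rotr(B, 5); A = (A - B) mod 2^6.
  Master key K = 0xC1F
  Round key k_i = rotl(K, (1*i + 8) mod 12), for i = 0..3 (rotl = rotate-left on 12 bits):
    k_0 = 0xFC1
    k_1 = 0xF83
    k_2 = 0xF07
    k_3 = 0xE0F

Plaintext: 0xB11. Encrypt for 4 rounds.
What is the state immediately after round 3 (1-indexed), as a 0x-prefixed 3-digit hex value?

0x896

s_0 = plaintext = 0xB11
s_1 = Round(s_0, k_0) = 0xF17
s_2 = Round(s_1, k_1) = 0x415
s_3 = Round(s_2, k_2) = 0x896
s_4 = Round(s_3, k_3) = 0xDF3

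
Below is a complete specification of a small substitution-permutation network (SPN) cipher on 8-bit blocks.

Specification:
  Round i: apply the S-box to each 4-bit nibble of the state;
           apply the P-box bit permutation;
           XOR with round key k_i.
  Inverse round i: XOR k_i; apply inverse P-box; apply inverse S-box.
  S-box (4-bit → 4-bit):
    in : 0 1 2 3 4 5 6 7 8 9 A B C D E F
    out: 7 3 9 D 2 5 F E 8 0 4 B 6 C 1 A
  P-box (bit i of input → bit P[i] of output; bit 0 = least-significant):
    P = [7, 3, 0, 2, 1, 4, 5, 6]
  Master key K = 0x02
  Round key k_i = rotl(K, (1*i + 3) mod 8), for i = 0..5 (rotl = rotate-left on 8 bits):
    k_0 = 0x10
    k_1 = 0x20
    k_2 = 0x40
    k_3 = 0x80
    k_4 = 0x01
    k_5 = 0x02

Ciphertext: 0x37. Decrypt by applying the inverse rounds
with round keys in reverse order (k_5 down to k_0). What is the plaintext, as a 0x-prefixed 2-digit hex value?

0x7E

s_0 = ciphertext = 0x37
s_1 = InvRound(s_0, k_5) = 0xCD
s_2 = InvRound(s_1, k_4) = 0x8B
s_3 = InvRound(s_2, k_3) = 0xEC
s_4 = InvRound(s_3, k_2) = 0xAB
s_5 = InvRound(s_4, k_1) = 0xE0
s_6 = InvRound(s_5, k_0) = 0x7E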